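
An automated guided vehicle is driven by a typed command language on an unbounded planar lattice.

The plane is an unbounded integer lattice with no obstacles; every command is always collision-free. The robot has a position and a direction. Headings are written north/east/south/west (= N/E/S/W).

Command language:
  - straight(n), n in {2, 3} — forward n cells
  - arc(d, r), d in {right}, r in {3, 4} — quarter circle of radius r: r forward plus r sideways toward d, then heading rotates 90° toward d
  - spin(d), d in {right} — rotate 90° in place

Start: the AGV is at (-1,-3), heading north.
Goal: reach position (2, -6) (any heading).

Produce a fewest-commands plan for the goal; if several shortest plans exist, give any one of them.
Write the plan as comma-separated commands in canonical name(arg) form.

from: at (-1,-3), heading north
t=1 spin(right) ⇒ at (-1,-3), heading east
t=2 arc(right, 3) ⇒ at (2,-6), heading south
no 1-step plan works, so 2 is optimal.

spin(right), arc(right, 3)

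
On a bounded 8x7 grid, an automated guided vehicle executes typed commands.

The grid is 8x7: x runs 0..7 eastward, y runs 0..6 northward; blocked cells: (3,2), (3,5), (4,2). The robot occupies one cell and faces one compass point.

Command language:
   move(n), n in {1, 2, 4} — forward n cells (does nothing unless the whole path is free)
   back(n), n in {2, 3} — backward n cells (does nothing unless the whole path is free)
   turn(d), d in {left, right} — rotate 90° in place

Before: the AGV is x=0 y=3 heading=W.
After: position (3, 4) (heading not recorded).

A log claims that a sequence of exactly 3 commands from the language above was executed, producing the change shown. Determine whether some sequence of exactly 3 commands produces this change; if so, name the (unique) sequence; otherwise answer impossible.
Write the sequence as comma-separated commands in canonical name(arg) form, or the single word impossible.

key: order matters: swapping back(3) and move(1) lands elsewhere
t0: x=0 y=3 heading=W
t=1 back(3) ⇒ x=3 y=3 heading=W
t=2 turn(right) ⇒ x=3 y=3 heading=N
t=3 move(1) ⇒ x=3 y=4 heading=N
uniquely the one of 343 3-step routes that fits.

back(3), turn(right), move(1)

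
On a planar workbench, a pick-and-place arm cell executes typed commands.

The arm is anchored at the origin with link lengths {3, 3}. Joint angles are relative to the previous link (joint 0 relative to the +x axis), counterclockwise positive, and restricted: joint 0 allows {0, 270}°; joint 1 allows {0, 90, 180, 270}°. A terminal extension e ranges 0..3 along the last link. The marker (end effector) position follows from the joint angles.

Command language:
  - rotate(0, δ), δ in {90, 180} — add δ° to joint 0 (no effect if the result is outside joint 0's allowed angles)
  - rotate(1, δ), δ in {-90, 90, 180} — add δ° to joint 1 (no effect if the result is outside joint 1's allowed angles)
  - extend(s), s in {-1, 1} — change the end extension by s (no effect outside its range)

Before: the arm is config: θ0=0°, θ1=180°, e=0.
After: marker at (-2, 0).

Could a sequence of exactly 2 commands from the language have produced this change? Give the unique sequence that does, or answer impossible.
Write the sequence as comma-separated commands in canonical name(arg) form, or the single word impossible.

initial: config: θ0=0°, θ1=180°, e=0
t=1 extend(1) ⇒ config: θ0=0°, θ1=180°, e=1
t=2 extend(1) ⇒ config: θ0=0°, θ1=180°, e=2
all 49 alternatives checked — unique.

extend(1), extend(1)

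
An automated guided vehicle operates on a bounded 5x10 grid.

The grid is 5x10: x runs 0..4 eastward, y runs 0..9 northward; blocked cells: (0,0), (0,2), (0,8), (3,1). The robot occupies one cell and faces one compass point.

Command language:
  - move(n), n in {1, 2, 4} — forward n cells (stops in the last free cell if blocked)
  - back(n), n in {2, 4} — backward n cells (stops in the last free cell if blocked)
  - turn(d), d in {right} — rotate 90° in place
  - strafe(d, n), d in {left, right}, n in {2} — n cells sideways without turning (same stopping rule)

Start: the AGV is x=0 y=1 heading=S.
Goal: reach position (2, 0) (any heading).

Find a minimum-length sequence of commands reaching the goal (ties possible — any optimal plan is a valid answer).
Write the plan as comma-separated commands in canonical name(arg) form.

strafe(left, 2), move(4)

initial: x=0 y=1 heading=S
1. strafe(left, 2) → x=2 y=1 heading=S
2. move(4) → x=2 y=0 heading=S
shorter routes all fall short; 2 is best.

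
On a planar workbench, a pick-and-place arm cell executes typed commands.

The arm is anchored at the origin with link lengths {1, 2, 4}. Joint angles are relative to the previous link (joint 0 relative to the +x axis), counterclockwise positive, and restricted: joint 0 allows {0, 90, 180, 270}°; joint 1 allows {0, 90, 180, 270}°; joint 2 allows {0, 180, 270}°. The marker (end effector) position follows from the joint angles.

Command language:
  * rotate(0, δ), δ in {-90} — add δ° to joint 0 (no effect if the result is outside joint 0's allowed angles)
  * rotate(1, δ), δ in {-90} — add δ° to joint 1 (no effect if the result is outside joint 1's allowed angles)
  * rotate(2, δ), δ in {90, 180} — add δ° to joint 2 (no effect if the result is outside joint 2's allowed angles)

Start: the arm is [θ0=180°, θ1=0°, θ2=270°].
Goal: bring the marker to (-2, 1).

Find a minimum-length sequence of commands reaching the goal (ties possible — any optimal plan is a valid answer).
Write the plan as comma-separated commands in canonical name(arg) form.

rotate(1, -90), rotate(2, 90), rotate(2, 180), rotate(0, -90)

t0: [θ0=180°, θ1=0°, θ2=270°]
t=1 rotate(1, -90) ⇒ [θ0=180°, θ1=270°, θ2=270°]
t=2 rotate(2, 90) ⇒ [θ0=180°, θ1=270°, θ2=0°]
t=3 rotate(2, 180) ⇒ [θ0=180°, θ1=270°, θ2=180°]
t=4 rotate(0, -90) ⇒ [θ0=90°, θ1=270°, θ2=180°]
shorter routes all fall short; 4 is best.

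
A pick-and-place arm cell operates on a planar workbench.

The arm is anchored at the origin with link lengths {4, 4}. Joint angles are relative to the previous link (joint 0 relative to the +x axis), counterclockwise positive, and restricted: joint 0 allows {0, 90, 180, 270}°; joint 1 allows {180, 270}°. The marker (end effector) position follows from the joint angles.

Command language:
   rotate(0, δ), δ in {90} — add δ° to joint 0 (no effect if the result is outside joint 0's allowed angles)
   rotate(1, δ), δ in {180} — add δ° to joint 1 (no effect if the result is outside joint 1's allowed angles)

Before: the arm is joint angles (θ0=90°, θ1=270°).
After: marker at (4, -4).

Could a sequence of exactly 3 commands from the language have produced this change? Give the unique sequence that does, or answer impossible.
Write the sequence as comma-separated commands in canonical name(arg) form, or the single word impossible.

rotate(0, 90), rotate(0, 90), rotate(0, 90)

start: joint angles (θ0=90°, θ1=270°)
[1] after rotate(0, 90): joint angles (θ0=180°, θ1=270°)
[2] after rotate(0, 90): joint angles (θ0=270°, θ1=270°)
[3] after rotate(0, 90): joint angles (θ0=0°, θ1=270°)
no other 3-command option fits: unique.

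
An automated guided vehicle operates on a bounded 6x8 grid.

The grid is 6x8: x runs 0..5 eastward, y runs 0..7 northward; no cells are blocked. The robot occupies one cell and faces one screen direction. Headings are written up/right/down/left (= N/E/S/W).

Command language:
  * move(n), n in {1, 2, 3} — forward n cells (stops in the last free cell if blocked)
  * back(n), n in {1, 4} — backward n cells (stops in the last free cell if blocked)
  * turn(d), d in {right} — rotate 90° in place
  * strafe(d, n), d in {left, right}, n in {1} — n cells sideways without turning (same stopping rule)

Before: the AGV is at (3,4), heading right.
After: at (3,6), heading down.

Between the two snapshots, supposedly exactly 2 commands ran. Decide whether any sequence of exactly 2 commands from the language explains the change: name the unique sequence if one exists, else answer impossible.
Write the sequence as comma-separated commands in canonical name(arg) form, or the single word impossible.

impossible

all 64 sequences checked — none match.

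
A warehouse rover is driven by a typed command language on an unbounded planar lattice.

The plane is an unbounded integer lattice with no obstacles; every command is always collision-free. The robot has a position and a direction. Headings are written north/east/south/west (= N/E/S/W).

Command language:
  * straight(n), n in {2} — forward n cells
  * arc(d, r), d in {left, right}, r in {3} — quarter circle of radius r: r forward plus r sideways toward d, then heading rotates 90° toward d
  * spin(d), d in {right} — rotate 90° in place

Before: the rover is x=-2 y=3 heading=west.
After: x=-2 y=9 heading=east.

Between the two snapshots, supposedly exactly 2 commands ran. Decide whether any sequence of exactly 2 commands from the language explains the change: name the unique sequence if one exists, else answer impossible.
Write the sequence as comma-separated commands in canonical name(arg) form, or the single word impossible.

arc(right, 3), arc(right, 3)

key: cell and facing (now E) both changed — the 2 commands mix motion and turning
initial: x=-2 y=3 heading=west
t=1 arc(right, 3) ⇒ x=-5 y=6 heading=north
t=2 arc(right, 3) ⇒ x=-2 y=9 heading=east
no other 2-command option fits: unique.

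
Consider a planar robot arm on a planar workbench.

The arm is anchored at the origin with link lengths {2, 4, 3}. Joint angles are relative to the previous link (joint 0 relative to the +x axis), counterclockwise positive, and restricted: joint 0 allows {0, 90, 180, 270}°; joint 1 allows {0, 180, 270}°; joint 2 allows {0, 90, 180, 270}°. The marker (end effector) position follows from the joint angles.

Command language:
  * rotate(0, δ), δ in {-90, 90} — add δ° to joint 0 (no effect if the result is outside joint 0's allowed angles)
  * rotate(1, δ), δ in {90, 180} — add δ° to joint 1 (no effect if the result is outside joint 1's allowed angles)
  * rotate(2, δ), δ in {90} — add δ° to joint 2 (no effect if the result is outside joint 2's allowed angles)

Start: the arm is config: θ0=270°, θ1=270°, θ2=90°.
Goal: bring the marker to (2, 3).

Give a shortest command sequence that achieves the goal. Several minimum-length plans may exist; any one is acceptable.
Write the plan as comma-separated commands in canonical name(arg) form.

rotate(0, -90), rotate(1, 90), rotate(1, 180)

start: config: θ0=270°, θ1=270°, θ2=90°
[1] after rotate(0, -90): config: θ0=180°, θ1=270°, θ2=90°
[2] after rotate(1, 90): config: θ0=180°, θ1=0°, θ2=90°
[3] after rotate(1, 180): config: θ0=180°, θ1=180°, θ2=90°
minimal: 3 command(s), checked below 3.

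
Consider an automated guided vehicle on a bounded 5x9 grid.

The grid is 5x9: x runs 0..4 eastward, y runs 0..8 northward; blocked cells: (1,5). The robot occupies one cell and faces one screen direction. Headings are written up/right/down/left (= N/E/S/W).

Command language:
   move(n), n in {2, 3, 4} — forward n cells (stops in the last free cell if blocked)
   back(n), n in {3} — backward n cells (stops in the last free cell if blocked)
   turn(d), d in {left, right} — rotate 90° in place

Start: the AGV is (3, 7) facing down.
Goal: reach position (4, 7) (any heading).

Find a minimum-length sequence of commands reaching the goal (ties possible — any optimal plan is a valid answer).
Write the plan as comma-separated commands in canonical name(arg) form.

turn(right), back(3)

from: (3, 7) facing down
step 1 (turn(right)): (3, 7) facing left
step 2 (back(3)): (4, 7) facing left
minimal: 2 command(s), checked below 2.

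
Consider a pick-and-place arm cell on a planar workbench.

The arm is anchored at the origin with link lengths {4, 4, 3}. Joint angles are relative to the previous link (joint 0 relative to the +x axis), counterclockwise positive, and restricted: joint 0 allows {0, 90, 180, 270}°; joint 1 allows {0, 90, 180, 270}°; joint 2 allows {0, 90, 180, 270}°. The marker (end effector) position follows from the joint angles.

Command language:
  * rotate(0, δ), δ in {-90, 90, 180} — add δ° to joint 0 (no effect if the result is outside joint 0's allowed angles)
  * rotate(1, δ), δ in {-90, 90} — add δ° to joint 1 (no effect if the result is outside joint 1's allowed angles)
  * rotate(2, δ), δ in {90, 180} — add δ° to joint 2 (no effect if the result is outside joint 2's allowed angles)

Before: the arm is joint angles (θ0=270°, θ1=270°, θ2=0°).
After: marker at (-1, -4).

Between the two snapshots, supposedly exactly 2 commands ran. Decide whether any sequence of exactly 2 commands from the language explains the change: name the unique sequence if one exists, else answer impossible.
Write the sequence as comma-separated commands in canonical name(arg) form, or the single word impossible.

from: joint angles (θ0=270°, θ1=270°, θ2=0°)
1. rotate(2, 90) → joint angles (θ0=270°, θ1=270°, θ2=90°)
2. rotate(2, 90) → joint angles (θ0=270°, θ1=270°, θ2=180°)
no other 2-command option fits: unique.

rotate(2, 90), rotate(2, 90)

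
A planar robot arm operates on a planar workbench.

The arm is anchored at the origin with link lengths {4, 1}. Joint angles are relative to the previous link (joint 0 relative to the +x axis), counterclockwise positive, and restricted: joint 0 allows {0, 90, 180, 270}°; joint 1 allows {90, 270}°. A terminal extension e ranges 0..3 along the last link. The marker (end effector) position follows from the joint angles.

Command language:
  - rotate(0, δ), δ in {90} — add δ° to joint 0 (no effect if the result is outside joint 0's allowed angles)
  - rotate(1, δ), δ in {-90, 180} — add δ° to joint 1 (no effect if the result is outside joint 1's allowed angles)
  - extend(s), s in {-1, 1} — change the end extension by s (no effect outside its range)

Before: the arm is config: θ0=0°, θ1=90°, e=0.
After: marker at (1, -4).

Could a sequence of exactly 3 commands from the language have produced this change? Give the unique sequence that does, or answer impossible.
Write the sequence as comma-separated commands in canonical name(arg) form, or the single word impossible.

begin: config: θ0=0°, θ1=90°, e=0
[1] after rotate(0, 90): config: θ0=90°, θ1=90°, e=0
[2] after rotate(0, 90): config: θ0=180°, θ1=90°, e=0
[3] after rotate(0, 90): config: θ0=270°, θ1=90°, e=0
no other 3-command option fits: unique.

rotate(0, 90), rotate(0, 90), rotate(0, 90)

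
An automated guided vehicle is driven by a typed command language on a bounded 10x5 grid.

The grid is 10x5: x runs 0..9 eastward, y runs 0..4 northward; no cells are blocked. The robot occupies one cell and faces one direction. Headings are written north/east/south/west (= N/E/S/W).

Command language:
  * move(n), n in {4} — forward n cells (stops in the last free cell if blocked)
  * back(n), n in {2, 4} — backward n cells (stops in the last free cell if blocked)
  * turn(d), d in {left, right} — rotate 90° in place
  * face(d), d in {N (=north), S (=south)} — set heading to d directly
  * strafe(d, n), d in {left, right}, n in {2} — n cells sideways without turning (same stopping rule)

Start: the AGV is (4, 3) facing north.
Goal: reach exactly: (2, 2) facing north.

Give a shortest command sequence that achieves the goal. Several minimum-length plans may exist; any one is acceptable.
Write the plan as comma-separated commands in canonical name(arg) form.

strafe(left, 2), move(4), back(2)

t0: (4, 3) facing north
step 1 (strafe(left, 2)): (2, 3) facing north
step 2 (move(4)): (2, 4) facing north
step 3 (back(2)): (2, 2) facing north
no 2-step plan works, so 3 is optimal.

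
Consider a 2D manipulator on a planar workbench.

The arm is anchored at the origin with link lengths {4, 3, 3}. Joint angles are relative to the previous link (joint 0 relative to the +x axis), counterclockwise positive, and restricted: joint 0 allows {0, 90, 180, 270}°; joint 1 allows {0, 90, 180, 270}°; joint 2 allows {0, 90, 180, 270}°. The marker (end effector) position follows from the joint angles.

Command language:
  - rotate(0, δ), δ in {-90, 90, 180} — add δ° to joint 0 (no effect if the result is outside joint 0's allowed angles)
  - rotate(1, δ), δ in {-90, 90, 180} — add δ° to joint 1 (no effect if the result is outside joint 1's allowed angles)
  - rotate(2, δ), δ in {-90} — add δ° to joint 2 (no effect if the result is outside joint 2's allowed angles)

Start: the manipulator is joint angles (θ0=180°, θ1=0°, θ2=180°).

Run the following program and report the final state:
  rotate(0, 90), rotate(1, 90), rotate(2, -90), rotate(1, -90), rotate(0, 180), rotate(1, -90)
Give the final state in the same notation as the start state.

joint angles (θ0=90°, θ1=270°, θ2=90°)

t0: joint angles (θ0=180°, θ1=0°, θ2=180°)
t=1 rotate(0, 90) ⇒ joint angles (θ0=270°, θ1=0°, θ2=180°)
t=2 rotate(1, 90) ⇒ joint angles (θ0=270°, θ1=90°, θ2=180°)
t=3 rotate(2, -90) ⇒ joint angles (θ0=270°, θ1=90°, θ2=90°)
t=4 rotate(1, -90) ⇒ joint angles (θ0=270°, θ1=0°, θ2=90°)
t=5 rotate(0, 180) ⇒ joint angles (θ0=90°, θ1=0°, θ2=90°)
t=6 rotate(1, -90) ⇒ joint angles (θ0=90°, θ1=270°, θ2=90°)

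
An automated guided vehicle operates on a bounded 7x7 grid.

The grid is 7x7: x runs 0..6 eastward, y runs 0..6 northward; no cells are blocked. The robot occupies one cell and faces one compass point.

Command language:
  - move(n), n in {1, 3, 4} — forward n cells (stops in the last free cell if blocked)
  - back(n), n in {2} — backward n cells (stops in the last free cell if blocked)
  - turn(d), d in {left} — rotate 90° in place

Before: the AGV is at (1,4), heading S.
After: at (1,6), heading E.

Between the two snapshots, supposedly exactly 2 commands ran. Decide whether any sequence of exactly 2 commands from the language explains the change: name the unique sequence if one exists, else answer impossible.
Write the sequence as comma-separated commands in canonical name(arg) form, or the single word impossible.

key: order matters: swapping back(2) and turn(left) lands elsewhere
initial: at (1,4), heading S
[1] after back(2): at (1,6), heading S
[2] after turn(left): at (1,6), heading E
uniquely the one of 25 2-step routes that fits.

back(2), turn(left)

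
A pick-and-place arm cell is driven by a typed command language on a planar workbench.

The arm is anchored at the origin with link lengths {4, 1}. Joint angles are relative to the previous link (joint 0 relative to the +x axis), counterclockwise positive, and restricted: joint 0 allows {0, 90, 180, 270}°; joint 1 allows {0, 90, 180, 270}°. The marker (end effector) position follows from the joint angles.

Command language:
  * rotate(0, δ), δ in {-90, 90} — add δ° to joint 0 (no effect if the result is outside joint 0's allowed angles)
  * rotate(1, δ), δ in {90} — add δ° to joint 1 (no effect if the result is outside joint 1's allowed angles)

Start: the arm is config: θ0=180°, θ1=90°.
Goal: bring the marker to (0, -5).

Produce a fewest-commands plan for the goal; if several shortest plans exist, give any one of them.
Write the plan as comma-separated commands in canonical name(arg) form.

rotate(0, 90), rotate(1, 90), rotate(1, 90), rotate(1, 90)

begin: config: θ0=180°, θ1=90°
[1] after rotate(0, 90): config: θ0=270°, θ1=90°
[2] after rotate(1, 90): config: θ0=270°, θ1=180°
[3] after rotate(1, 90): config: θ0=270°, θ1=270°
[4] after rotate(1, 90): config: θ0=270°, θ1=0°
nothing shorter than 4 reaches the goal.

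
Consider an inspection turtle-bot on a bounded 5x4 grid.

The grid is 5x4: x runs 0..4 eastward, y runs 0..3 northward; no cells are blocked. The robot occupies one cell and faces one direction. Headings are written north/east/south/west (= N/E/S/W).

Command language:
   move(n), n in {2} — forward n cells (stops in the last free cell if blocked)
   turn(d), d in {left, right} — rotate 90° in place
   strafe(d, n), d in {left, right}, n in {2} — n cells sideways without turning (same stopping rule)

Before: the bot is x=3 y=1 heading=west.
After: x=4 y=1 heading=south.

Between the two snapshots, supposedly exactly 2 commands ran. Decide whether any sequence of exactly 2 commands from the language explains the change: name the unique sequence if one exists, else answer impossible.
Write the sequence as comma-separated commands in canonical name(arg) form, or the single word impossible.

key: strafe(left, 2) runs into the grid edge before its full distance
begin: x=3 y=1 heading=west
step 1 (turn(left)): x=3 y=1 heading=south
step 2 (strafe(left, 2)): x=4 y=1 heading=south
no other 2-command option fits: unique.

turn(left), strafe(left, 2)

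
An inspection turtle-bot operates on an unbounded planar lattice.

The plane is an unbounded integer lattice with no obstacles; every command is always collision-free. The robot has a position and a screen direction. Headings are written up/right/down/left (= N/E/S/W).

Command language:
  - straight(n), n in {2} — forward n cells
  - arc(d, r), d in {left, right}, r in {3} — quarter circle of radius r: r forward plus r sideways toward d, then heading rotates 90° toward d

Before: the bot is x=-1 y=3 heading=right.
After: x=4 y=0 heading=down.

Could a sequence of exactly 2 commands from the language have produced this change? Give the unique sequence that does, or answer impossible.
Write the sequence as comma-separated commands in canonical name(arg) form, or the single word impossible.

straight(2), arc(right, 3)

key: order matters: swapping straight(2) and arc(right, 3) lands elsewhere
initial: x=-1 y=3 heading=right
t=1 straight(2) ⇒ x=1 y=3 heading=right
t=2 arc(right, 3) ⇒ x=4 y=0 heading=down
uniquely the one of 9 2-step routes that fits.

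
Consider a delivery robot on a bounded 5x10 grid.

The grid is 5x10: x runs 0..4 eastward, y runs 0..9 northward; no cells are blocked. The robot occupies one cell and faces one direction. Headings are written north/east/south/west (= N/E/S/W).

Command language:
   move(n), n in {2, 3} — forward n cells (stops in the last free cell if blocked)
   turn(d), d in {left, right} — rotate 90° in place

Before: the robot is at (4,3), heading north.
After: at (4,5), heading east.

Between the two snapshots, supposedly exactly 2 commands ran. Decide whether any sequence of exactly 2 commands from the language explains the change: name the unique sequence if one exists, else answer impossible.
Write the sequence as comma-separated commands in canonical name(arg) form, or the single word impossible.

move(2), turn(right)

key: cell and facing (now E) both changed — the 2 commands mix motion and turning
begin: at (4,3), heading north
step 1 (move(2)): at (4,5), heading north
step 2 (turn(right)): at (4,5), heading east
no other 2-command option fits: unique.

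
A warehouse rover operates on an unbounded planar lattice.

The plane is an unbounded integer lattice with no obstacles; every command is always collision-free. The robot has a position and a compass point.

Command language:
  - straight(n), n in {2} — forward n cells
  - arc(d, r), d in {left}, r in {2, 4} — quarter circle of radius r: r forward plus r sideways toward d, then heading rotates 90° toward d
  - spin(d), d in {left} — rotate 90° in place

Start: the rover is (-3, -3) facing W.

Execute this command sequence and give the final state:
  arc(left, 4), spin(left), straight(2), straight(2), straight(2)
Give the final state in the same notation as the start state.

(-1, -7) facing E

initial: (-3, -3) facing W
[1] after arc(left, 4): (-7, -7) facing S
[2] after spin(left): (-7, -7) facing E
[3] after straight(2): (-5, -7) facing E
[4] after straight(2): (-3, -7) facing E
[5] after straight(2): (-1, -7) facing E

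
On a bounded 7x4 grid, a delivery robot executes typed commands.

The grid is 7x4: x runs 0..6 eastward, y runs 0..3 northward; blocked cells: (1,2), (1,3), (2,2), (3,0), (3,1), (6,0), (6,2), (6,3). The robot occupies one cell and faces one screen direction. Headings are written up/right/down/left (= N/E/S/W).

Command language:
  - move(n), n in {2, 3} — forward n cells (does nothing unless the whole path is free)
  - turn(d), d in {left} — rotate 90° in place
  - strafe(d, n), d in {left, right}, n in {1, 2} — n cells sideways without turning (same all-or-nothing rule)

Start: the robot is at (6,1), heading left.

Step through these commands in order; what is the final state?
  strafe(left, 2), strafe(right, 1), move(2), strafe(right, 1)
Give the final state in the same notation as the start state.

from: at (6,1), heading left
t=1 strafe(left, 2) ⇒ at (6,1), heading left
t=2 strafe(right, 1) ⇒ at (6,1), heading left
t=3 move(2) ⇒ at (4,1), heading left
t=4 strafe(right, 1) ⇒ at (4,2), heading left

at (4,2), heading left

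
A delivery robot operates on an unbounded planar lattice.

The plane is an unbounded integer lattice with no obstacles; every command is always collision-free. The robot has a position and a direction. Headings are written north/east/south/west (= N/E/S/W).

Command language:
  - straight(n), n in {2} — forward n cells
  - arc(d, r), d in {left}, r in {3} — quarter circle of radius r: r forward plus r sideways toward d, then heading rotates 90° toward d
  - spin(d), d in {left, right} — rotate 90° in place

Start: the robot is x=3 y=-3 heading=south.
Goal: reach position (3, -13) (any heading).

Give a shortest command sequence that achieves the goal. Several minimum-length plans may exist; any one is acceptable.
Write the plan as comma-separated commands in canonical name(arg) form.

begin: x=3 y=-3 heading=south
1. straight(2) → x=3 y=-5 heading=south
2. straight(2) → x=3 y=-7 heading=south
3. straight(2) → x=3 y=-9 heading=south
4. straight(2) → x=3 y=-11 heading=south
5. straight(2) → x=3 y=-13 heading=south
no 4-step plan works, so 5 is optimal.

straight(2), straight(2), straight(2), straight(2), straight(2)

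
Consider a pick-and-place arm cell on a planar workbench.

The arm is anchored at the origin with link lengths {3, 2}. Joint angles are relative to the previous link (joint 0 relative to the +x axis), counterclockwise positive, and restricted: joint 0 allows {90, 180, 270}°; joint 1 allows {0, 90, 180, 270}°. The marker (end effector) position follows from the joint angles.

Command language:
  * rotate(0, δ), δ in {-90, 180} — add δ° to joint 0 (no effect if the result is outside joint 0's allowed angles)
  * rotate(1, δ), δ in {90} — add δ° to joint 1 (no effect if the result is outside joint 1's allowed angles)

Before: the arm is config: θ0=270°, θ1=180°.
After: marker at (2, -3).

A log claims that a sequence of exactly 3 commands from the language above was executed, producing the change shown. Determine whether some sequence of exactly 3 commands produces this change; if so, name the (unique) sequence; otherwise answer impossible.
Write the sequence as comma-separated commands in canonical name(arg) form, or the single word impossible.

t0: config: θ0=270°, θ1=180°
1. rotate(1, 90) → config: θ0=270°, θ1=270°
2. rotate(1, 90) → config: θ0=270°, θ1=0°
3. rotate(1, 90) → config: θ0=270°, θ1=90°
uniquely the one of 27 3-step routes that fits.

rotate(1, 90), rotate(1, 90), rotate(1, 90)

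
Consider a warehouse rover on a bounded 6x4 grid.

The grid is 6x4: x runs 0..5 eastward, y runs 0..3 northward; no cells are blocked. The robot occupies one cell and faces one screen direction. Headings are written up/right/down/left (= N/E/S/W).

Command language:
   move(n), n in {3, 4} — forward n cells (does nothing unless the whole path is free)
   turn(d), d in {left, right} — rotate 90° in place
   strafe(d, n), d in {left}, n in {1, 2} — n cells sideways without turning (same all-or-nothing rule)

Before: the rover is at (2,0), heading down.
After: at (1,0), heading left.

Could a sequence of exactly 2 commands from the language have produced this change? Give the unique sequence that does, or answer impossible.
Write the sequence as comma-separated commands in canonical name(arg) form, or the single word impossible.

impossible

no 2-step route produces this change.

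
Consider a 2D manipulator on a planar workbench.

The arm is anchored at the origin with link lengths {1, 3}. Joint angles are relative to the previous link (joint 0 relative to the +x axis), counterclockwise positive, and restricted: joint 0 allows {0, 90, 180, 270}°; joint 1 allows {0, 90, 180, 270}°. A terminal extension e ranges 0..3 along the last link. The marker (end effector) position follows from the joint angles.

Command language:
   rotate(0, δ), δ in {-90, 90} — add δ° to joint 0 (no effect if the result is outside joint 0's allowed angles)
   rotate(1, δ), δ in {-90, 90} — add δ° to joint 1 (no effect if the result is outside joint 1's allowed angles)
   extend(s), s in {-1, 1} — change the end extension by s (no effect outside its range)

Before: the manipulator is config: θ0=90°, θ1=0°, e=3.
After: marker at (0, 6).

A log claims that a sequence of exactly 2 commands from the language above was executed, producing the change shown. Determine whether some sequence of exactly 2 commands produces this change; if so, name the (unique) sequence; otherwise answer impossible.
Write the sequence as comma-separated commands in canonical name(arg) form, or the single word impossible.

extend(1), extend(-1)

key: running extend(-1) before extend(1) would end elsewhere — order is forced
from: config: θ0=90°, θ1=0°, e=3
1. extend(1) → config: θ0=90°, θ1=0°, e=3
2. extend(-1) → config: θ0=90°, θ1=0°, e=2
no other 2-command option fits: unique.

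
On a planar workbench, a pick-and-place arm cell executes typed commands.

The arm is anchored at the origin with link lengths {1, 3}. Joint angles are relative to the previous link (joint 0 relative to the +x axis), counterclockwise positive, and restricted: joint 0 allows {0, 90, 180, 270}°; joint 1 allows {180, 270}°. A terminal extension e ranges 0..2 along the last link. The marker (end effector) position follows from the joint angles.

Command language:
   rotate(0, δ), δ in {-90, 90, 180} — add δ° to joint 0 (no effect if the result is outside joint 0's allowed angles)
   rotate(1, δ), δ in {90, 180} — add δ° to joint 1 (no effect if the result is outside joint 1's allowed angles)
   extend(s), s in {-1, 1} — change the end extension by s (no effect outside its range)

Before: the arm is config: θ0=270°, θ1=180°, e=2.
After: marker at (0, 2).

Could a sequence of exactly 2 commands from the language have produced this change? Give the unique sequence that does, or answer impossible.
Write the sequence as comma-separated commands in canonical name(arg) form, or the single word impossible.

begin: config: θ0=270°, θ1=180°, e=2
1. extend(-1) → config: θ0=270°, θ1=180°, e=1
2. extend(-1) → config: θ0=270°, θ1=180°, e=0
all 49 alternatives checked — unique.

extend(-1), extend(-1)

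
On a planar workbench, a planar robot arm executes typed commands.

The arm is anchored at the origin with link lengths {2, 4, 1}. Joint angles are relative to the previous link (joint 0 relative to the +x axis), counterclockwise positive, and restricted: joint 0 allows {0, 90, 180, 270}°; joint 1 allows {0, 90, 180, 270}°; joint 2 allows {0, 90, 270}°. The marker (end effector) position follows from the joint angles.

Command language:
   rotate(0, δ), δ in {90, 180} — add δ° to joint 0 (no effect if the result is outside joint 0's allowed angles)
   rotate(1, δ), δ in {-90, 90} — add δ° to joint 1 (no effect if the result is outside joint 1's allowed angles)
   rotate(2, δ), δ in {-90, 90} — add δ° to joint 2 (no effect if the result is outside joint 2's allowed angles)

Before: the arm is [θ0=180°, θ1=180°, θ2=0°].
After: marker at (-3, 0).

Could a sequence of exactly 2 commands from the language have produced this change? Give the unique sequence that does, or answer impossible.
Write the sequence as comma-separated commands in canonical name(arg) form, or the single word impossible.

rotate(0, 90), rotate(0, 90)

from: [θ0=180°, θ1=180°, θ2=0°]
1. rotate(0, 90) → [θ0=270°, θ1=180°, θ2=0°]
2. rotate(0, 90) → [θ0=0°, θ1=180°, θ2=0°]
uniquely the one of 36 2-step routes that fits.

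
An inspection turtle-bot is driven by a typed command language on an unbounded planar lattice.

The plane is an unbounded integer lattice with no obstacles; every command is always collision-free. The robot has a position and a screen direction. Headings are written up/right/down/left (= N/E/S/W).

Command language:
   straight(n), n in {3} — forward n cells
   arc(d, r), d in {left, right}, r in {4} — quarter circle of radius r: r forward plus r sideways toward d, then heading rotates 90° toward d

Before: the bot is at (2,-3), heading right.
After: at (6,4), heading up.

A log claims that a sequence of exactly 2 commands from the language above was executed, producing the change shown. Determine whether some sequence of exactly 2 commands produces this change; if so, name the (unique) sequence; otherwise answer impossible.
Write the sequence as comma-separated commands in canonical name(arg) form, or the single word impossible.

arc(left, 4), straight(3)

key: order matters: swapping arc(left, 4) and straight(3) lands elsewhere
start: at (2,-3), heading right
t=1 arc(left, 4) ⇒ at (6,1), heading up
t=2 straight(3) ⇒ at (6,4), heading up
no rival 2-sequence matches.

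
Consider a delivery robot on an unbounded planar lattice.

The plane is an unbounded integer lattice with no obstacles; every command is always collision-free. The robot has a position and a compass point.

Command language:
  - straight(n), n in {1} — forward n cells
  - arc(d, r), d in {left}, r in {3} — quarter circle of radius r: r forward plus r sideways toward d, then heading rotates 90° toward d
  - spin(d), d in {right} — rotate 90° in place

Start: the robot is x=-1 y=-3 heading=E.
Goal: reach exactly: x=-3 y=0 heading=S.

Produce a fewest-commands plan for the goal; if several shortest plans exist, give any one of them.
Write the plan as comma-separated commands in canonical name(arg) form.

straight(1), arc(left, 3), arc(left, 3), arc(left, 3)

initial: x=-1 y=-3 heading=E
step 1 (straight(1)): x=0 y=-3 heading=E
step 2 (arc(left, 3)): x=3 y=0 heading=N
step 3 (arc(left, 3)): x=0 y=3 heading=W
step 4 (arc(left, 3)): x=-3 y=0 heading=S
no 3-step plan works, so 4 is optimal.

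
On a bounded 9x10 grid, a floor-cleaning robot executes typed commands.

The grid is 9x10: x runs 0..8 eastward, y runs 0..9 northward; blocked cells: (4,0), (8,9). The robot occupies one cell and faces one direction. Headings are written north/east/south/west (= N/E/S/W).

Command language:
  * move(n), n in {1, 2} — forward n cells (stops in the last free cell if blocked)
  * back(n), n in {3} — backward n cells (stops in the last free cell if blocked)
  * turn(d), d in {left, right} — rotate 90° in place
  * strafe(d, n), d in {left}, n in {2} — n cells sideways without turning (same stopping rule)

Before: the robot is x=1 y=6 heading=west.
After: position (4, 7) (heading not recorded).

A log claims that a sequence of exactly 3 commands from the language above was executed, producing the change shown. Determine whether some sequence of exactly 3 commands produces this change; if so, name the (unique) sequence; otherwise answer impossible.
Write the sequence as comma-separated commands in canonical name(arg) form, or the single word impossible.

back(3), turn(right), move(1)

key: order matters: swapping back(3) and move(1) lands elsewhere
start: x=1 y=6 heading=west
1. back(3) → x=4 y=6 heading=west
2. turn(right) → x=4 y=6 heading=north
3. move(1) → x=4 y=7 heading=north
all 216 alternatives checked — unique.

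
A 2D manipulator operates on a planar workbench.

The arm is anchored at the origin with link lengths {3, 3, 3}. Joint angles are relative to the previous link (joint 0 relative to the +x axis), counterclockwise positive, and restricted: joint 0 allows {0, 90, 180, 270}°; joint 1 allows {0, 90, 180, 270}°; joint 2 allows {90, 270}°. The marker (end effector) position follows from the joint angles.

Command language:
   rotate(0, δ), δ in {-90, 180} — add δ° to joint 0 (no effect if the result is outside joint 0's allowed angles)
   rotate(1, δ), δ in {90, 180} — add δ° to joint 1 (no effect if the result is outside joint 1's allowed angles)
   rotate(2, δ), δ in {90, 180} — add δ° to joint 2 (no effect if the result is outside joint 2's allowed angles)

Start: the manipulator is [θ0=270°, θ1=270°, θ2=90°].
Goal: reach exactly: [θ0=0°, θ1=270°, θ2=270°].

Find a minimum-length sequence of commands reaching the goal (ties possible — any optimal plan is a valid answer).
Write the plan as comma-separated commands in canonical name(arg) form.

rotate(0, -90), rotate(0, 180), rotate(2, 180)

start: [θ0=270°, θ1=270°, θ2=90°]
[1] after rotate(0, -90): [θ0=180°, θ1=270°, θ2=90°]
[2] after rotate(0, 180): [θ0=0°, θ1=270°, θ2=90°]
[3] after rotate(2, 180): [θ0=0°, θ1=270°, θ2=270°]
nothing shorter than 3 reaches the goal.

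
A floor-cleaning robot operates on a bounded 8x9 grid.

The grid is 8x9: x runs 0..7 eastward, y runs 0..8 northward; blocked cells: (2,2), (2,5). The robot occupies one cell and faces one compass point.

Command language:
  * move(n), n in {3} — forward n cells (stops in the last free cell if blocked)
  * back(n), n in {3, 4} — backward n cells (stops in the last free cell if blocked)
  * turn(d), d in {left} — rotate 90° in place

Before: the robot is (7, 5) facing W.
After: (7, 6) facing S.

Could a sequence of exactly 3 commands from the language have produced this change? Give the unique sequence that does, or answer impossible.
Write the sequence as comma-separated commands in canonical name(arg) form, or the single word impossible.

key: cell and facing (now S) both changed — the 3 commands mix motion and turning
begin: (7, 5) facing W
t=1 turn(left) ⇒ (7, 5) facing S
t=2 move(3) ⇒ (7, 2) facing S
t=3 back(4) ⇒ (7, 6) facing S
all 64 alternatives checked — unique.

turn(left), move(3), back(4)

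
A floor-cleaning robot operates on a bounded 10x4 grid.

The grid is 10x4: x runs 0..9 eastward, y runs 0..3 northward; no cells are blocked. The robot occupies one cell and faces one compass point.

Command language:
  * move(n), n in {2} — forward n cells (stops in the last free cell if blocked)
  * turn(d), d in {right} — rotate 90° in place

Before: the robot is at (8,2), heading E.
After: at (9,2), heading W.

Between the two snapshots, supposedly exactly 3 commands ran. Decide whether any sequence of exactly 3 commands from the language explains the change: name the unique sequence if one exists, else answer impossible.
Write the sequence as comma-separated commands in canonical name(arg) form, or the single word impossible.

move(2), turn(right), turn(right)

key: position moved to (9,2) AND the heading swung to W — translation plus rotation needed
from: at (8,2), heading E
step 1 (move(2)): at (9,2), heading E
step 2 (turn(right)): at (9,2), heading S
step 3 (turn(right)): at (9,2), heading W
no other 3-command option fits: unique.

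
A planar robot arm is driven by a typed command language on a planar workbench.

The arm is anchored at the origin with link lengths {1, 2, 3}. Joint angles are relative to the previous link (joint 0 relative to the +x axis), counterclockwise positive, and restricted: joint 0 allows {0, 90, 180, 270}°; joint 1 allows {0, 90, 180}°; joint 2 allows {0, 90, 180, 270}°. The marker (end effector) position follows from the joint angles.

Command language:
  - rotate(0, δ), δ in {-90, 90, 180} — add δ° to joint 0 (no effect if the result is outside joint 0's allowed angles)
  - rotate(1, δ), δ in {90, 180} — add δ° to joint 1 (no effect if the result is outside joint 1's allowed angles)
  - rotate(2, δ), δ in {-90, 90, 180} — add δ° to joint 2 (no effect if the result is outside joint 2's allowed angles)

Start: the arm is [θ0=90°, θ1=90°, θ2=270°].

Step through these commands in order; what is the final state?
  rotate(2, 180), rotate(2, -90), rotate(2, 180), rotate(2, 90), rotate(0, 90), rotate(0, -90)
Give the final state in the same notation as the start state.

[θ0=90°, θ1=90°, θ2=270°]

t0: [θ0=90°, θ1=90°, θ2=270°]
step 1 (rotate(2, 180)): [θ0=90°, θ1=90°, θ2=90°]
step 2 (rotate(2, -90)): [θ0=90°, θ1=90°, θ2=0°]
step 3 (rotate(2, 180)): [θ0=90°, θ1=90°, θ2=180°]
step 4 (rotate(2, 90)): [θ0=90°, θ1=90°, θ2=270°]
step 5 (rotate(0, 90)): [θ0=180°, θ1=90°, θ2=270°]
step 6 (rotate(0, -90)): [θ0=90°, θ1=90°, θ2=270°]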